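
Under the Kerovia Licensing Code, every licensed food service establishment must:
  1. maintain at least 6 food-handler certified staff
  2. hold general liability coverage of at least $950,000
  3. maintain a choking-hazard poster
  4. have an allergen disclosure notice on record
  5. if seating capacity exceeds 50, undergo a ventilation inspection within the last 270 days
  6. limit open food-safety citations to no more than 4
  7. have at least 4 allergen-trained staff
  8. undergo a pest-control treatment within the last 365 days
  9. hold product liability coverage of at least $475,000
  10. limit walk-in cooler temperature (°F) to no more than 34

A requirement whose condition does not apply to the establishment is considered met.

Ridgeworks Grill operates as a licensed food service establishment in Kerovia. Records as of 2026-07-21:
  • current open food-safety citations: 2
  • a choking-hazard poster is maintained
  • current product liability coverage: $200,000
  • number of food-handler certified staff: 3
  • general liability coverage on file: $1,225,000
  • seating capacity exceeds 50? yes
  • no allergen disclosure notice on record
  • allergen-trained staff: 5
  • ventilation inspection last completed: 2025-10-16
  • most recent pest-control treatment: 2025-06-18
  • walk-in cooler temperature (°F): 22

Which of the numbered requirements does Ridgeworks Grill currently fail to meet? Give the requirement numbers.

1, 4, 5, 8, 9

1. food-handler certified staff 3 < 6 → not met
2. general liability coverage $1,225,000 ≥ $950,000 → met
3. choking-hazard poster present → met
4. allergen disclosure notice absent → not met
5. condition 'seating capacity exceeds 50' holds; ventilation inspection 278 days ago vs limit 270 → not met
6. open food-safety citations 2 ≤ 4 → met
7. allergen-trained staff 5 ≥ 4 → met
8. pest-control treatment 398 days ago vs limit 365 → not met
9. product liability coverage $200,000 < $475,000 → not met
10. walk-in cooler temperature (°F) 22 ≤ 34 → met
Not met: 1, 4, 5, 8, 9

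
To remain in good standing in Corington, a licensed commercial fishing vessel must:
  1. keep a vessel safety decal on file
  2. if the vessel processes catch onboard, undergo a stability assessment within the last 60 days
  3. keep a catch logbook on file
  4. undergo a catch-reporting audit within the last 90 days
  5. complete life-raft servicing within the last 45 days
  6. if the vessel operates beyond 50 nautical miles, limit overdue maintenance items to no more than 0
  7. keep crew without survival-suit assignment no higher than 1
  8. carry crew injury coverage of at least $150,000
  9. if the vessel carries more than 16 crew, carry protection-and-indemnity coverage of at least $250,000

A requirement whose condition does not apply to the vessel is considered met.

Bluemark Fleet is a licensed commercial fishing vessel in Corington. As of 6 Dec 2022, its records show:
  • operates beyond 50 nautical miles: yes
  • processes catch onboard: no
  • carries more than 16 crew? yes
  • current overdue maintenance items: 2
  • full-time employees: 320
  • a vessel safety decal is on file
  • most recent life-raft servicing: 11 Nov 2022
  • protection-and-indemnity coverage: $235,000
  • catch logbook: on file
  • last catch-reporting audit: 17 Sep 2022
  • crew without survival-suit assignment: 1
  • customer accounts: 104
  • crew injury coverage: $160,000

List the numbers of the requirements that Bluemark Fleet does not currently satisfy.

6, 9

1. vessel safety decal present → met
2. condition 'processes catch onboard' does not hold → requirement n/a → met
3. catch logbook present → met
4. catch-reporting audit 80 days ago vs limit 90 → met
5. life-raft servicing 25 days ago vs limit 45 → met
6. condition 'operates beyond 50 nautical miles' holds; overdue maintenance items 2 > 0 → not met
7. crew without survival-suit assignment 1 ≤ 1 → met
8. crew injury coverage $160,000 ≥ $150,000 → met
9. condition 'carries more than 16 crew' holds; protection-and-indemnity coverage $235,000 < $250,000 → not met
Not met: 6, 9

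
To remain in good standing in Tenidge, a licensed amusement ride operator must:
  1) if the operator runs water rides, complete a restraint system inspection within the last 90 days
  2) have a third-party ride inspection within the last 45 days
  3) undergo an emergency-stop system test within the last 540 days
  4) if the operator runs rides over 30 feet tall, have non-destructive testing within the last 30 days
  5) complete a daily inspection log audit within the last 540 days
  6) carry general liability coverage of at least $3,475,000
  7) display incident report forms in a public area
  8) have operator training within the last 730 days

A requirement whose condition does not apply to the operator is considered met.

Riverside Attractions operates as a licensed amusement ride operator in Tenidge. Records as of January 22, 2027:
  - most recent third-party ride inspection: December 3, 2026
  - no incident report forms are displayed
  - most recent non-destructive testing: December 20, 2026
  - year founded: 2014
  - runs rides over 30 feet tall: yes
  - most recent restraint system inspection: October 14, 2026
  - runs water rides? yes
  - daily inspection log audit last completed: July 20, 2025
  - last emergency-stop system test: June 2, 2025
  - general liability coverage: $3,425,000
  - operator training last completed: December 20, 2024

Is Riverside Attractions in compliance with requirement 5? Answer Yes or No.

5. daily inspection log audit 551 days ago vs limit 540 → not met

No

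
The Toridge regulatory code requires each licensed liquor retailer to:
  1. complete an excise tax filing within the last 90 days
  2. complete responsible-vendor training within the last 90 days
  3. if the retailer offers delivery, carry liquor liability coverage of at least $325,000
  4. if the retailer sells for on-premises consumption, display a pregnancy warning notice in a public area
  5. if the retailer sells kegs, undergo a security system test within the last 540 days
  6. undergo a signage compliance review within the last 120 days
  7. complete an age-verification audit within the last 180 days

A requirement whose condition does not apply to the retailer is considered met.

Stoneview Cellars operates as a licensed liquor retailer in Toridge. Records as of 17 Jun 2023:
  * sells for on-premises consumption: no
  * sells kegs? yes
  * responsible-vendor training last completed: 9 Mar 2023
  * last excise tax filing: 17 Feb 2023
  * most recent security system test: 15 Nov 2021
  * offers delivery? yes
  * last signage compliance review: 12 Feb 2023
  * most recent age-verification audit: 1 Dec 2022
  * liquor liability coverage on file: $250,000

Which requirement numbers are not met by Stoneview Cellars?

1, 2, 3, 5, 6, 7

1. excise tax filing 120 days ago vs limit 90 → not met
2. responsible-vendor training 100 days ago vs limit 90 → not met
3. condition 'offers delivery' holds; liquor liability coverage $250,000 < $325,000 → not met
4. condition 'sells for on-premises consumption' does not hold → requirement n/a → met
5. condition 'sells kegs' holds; security system test 579 days ago vs limit 540 → not met
6. signage compliance review 125 days ago vs limit 120 → not met
7. age-verification audit 198 days ago vs limit 180 → not met
Not met: 1, 2, 3, 5, 6, 7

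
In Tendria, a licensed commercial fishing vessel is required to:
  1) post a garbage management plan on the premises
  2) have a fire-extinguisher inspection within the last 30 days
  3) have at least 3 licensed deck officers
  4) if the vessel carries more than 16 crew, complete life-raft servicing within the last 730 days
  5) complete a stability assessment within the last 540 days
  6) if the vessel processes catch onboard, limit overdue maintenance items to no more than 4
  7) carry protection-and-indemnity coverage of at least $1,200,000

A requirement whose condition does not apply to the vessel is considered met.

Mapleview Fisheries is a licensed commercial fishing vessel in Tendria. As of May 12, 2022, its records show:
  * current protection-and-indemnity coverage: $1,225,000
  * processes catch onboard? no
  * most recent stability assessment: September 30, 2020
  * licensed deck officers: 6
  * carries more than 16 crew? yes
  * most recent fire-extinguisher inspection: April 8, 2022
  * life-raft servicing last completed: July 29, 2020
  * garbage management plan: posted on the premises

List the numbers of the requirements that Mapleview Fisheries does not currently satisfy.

2, 5

1. garbage management plan present → met
2. fire-extinguisher inspection 34 days ago vs limit 30 → not met
3. licensed deck officers 6 ≥ 3 → met
4. condition 'carries more than 16 crew' holds; life-raft servicing 652 days ago vs limit 730 → met
5. stability assessment 589 days ago vs limit 540 → not met
6. condition 'processes catch onboard' does not hold → requirement n/a → met
7. protection-and-indemnity coverage $1,225,000 ≥ $1,200,000 → met
Not met: 2, 5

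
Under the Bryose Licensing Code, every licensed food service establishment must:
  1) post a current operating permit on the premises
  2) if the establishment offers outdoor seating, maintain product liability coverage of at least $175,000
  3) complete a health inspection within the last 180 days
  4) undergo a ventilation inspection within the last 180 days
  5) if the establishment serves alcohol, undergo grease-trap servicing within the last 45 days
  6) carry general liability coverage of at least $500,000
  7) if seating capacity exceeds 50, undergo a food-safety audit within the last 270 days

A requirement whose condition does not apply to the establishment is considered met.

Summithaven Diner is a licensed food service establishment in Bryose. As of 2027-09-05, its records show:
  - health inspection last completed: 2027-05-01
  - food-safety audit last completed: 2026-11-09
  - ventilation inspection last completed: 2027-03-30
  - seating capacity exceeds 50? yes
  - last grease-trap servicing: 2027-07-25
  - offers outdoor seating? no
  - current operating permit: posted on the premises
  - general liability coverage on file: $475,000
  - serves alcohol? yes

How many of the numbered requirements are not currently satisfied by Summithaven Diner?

1. current operating permit present → met
2. condition 'offers outdoor seating' does not hold → requirement n/a → met
3. health inspection 127 days ago vs limit 180 → met
4. ventilation inspection 159 days ago vs limit 180 → met
5. condition 'serves alcohol' holds; grease-trap servicing 42 days ago vs limit 45 → met
6. general liability coverage $475,000 < $500,000 → not met
7. condition 'seating capacity exceeds 50' holds; food-safety audit 300 days ago vs limit 270 → not met
Not met: 2 of 7

2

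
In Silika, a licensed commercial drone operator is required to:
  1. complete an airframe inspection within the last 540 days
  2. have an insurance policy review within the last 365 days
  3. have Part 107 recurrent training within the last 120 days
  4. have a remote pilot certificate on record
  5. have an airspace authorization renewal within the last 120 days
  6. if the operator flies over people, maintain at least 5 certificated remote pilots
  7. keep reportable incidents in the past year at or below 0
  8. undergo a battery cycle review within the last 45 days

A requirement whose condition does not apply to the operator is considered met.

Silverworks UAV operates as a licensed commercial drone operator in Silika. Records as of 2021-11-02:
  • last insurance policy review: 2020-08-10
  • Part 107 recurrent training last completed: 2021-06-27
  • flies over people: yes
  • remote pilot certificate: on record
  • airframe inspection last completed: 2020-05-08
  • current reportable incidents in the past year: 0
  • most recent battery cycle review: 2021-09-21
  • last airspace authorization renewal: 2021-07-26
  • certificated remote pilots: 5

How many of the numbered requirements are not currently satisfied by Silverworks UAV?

3

1. airframe inspection 543 days ago vs limit 540 → not met
2. insurance policy review 449 days ago vs limit 365 → not met
3. Part 107 recurrent training 128 days ago vs limit 120 → not met
4. remote pilot certificate present → met
5. airspace authorization renewal 99 days ago vs limit 120 → met
6. condition 'flies over people' holds; certificated remote pilots 5 ≥ 5 → met
7. reportable incidents in the past year 0 ≤ 0 → met
8. battery cycle review 42 days ago vs limit 45 → met
Not met: 3 of 8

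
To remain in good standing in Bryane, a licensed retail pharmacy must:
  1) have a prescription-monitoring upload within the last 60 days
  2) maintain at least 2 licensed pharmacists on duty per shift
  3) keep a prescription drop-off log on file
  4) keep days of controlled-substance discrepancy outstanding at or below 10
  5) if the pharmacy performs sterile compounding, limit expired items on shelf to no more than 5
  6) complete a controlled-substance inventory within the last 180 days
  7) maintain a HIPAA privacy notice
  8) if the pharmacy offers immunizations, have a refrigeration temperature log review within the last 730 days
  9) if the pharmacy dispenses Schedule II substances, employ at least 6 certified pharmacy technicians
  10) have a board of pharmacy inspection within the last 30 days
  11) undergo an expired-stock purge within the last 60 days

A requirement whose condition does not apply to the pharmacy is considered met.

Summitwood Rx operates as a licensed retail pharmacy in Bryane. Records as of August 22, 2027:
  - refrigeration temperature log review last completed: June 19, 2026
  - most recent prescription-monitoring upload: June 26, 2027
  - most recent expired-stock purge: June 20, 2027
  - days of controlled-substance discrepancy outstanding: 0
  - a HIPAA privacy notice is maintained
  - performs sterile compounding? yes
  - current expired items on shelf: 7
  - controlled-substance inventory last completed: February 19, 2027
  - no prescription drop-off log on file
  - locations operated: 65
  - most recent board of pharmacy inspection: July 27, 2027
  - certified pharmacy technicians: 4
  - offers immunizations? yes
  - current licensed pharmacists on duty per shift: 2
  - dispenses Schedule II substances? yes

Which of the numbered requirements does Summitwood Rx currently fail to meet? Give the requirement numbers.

3, 5, 6, 9, 11

1. prescription-monitoring upload 57 days ago vs limit 60 → met
2. licensed pharmacists on duty per shift 2 ≥ 2 → met
3. prescription drop-off log absent → not met
4. days of controlled-substance discrepancy outstanding 0 ≤ 10 → met
5. condition 'performs sterile compounding' holds; expired items on shelf 7 > 5 → not met
6. controlled-substance inventory 184 days ago vs limit 180 → not met
7. HIPAA privacy notice present → met
8. condition 'offers immunizations' holds; refrigeration temperature log review 429 days ago vs limit 730 → met
9. condition 'dispenses Schedule II substances' holds; certified pharmacy technicians 4 < 6 → not met
10. board of pharmacy inspection 26 days ago vs limit 30 → met
11. expired-stock purge 63 days ago vs limit 60 → not met
Not met: 3, 5, 6, 9, 11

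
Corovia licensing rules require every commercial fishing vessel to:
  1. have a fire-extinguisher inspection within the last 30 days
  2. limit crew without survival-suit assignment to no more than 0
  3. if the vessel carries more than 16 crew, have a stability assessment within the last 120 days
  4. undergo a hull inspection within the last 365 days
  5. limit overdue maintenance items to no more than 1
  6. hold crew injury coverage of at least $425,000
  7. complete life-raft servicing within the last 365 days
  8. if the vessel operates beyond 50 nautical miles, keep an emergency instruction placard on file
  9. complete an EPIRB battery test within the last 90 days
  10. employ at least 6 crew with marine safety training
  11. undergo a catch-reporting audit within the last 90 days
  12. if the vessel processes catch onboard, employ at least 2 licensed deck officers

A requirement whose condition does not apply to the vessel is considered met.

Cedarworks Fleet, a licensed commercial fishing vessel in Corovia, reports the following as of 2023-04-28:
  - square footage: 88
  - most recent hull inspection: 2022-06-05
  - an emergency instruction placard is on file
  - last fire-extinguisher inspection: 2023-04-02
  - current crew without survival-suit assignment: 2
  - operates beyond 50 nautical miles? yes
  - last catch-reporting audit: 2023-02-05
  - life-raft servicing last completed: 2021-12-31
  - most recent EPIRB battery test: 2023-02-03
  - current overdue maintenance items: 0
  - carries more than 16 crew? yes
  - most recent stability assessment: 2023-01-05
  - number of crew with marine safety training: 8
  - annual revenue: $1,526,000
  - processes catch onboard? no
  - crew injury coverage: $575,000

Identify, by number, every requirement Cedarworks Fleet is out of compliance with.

1. fire-extinguisher inspection 26 days ago vs limit 30 → met
2. crew without survival-suit assignment 2 > 0 → not met
3. condition 'carries more than 16 crew' holds; stability assessment 113 days ago vs limit 120 → met
4. hull inspection 327 days ago vs limit 365 → met
5. overdue maintenance items 0 ≤ 1 → met
6. crew injury coverage $575,000 ≥ $425,000 → met
7. life-raft servicing 483 days ago vs limit 365 → not met
8. condition 'operates beyond 50 nautical miles' holds; emergency instruction placard present → met
9. EPIRB battery test 84 days ago vs limit 90 → met
10. crew with marine safety training 8 ≥ 6 → met
11. catch-reporting audit 82 days ago vs limit 90 → met
12. condition 'processes catch onboard' does not hold → requirement n/a → met
Not met: 2, 7

2, 7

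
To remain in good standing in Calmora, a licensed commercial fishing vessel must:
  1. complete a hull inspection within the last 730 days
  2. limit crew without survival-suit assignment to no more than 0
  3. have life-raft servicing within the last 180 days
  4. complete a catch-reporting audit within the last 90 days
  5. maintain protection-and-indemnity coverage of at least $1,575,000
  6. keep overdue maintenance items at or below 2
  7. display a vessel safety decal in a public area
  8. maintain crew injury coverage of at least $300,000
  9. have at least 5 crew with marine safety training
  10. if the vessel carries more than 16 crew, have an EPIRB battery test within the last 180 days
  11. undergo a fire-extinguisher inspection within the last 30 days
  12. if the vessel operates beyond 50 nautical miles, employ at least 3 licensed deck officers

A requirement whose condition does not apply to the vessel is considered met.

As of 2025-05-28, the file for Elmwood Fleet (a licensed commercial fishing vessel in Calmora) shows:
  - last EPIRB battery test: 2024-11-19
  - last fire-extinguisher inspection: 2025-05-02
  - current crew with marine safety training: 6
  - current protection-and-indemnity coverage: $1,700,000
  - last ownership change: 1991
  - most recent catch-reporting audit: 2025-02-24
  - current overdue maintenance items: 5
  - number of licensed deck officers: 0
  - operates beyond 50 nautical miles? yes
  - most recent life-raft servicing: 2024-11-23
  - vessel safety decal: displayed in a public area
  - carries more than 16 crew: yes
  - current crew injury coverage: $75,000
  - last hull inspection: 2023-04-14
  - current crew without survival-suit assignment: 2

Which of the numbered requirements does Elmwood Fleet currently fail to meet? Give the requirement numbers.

1. hull inspection 775 days ago vs limit 730 → not met
2. crew without survival-suit assignment 2 > 0 → not met
3. life-raft servicing 186 days ago vs limit 180 → not met
4. catch-reporting audit 93 days ago vs limit 90 → not met
5. protection-and-indemnity coverage $1,700,000 ≥ $1,575,000 → met
6. overdue maintenance items 5 > 2 → not met
7. vessel safety decal present → met
8. crew injury coverage $75,000 < $300,000 → not met
9. crew with marine safety training 6 ≥ 5 → met
10. condition 'carries more than 16 crew' holds; EPIRB battery test 190 days ago vs limit 180 → not met
11. fire-extinguisher inspection 26 days ago vs limit 30 → met
12. condition 'operates beyond 50 nautical miles' holds; licensed deck officers 0 < 3 → not met
Not met: 1, 2, 3, 4, 6, 8, 10, 12

1, 2, 3, 4, 6, 8, 10, 12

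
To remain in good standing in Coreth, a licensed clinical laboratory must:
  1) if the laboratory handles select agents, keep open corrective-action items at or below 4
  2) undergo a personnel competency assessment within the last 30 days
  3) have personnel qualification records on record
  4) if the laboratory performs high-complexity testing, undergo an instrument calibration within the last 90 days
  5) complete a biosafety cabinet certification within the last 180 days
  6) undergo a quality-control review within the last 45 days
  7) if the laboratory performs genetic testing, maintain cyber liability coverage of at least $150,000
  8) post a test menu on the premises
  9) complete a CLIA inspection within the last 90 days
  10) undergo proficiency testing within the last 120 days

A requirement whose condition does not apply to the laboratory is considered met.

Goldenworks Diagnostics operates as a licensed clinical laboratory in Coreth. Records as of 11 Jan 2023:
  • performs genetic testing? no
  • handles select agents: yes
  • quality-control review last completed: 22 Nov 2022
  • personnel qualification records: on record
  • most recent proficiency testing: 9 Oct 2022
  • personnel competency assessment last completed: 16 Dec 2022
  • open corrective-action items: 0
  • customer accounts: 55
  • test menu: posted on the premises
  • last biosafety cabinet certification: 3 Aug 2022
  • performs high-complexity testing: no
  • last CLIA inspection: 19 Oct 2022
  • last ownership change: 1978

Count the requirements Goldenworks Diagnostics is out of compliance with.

1

1. condition 'handles select agents' holds; open corrective-action items 0 ≤ 4 → met
2. personnel competency assessment 26 days ago vs limit 30 → met
3. personnel qualification records present → met
4. condition 'performs high-complexity testing' does not hold → requirement n/a → met
5. biosafety cabinet certification 161 days ago vs limit 180 → met
6. quality-control review 50 days ago vs limit 45 → not met
7. condition 'performs genetic testing' does not hold → requirement n/a → met
8. test menu present → met
9. CLIA inspection 84 days ago vs limit 90 → met
10. proficiency testing 94 days ago vs limit 120 → met
Not met: 1 of 10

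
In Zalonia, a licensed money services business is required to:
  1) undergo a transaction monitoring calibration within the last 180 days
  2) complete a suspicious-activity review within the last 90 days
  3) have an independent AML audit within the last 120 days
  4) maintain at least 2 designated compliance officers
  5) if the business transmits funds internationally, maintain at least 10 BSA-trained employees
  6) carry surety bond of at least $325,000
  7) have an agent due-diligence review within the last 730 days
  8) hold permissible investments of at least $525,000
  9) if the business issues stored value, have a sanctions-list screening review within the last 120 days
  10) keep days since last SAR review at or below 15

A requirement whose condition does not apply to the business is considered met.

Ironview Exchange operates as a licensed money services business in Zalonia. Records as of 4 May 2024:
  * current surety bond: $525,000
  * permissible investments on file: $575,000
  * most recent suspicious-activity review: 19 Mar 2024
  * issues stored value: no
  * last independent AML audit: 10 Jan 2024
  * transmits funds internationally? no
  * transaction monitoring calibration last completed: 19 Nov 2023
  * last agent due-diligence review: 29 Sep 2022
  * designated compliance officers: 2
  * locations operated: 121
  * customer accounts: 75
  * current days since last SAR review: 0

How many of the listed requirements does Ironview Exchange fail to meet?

0

1. transaction monitoring calibration 167 days ago vs limit 180 → met
2. suspicious-activity review 46 days ago vs limit 90 → met
3. independent AML audit 115 days ago vs limit 120 → met
4. designated compliance officers 2 ≥ 2 → met
5. condition 'transmits funds internationally' does not hold → requirement n/a → met
6. surety bond $525,000 ≥ $325,000 → met
7. agent due-diligence review 583 days ago vs limit 730 → met
8. permissible investments $575,000 ≥ $525,000 → met
9. condition 'issues stored value' does not hold → requirement n/a → met
10. days since last SAR review 0 ≤ 15 → met
Not met: 0 of 10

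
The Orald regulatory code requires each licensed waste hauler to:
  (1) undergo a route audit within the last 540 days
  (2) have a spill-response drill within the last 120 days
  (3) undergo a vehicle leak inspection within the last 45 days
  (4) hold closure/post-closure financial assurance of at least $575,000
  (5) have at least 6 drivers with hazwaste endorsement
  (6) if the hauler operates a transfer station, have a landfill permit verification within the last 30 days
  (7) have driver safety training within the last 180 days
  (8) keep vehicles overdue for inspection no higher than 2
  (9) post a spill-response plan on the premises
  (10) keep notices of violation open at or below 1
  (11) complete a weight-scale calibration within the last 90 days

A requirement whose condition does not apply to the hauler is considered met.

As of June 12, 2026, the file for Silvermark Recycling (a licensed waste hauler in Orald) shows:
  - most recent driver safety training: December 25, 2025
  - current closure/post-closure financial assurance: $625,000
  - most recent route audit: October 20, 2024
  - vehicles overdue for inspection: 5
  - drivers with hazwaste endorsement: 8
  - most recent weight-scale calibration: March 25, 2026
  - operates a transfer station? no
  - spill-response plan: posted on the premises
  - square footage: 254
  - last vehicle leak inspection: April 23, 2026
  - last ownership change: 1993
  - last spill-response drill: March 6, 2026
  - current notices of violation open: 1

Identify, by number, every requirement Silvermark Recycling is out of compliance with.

1, 3, 8

1. route audit 600 days ago vs limit 540 → not met
2. spill-response drill 98 days ago vs limit 120 → met
3. vehicle leak inspection 50 days ago vs limit 45 → not met
4. closure/post-closure financial assurance $625,000 ≥ $575,000 → met
5. drivers with hazwaste endorsement 8 ≥ 6 → met
6. condition 'operates a transfer station' does not hold → requirement n/a → met
7. driver safety training 169 days ago vs limit 180 → met
8. vehicles overdue for inspection 5 > 2 → not met
9. spill-response plan present → met
10. notices of violation open 1 ≤ 1 → met
11. weight-scale calibration 79 days ago vs limit 90 → met
Not met: 1, 3, 8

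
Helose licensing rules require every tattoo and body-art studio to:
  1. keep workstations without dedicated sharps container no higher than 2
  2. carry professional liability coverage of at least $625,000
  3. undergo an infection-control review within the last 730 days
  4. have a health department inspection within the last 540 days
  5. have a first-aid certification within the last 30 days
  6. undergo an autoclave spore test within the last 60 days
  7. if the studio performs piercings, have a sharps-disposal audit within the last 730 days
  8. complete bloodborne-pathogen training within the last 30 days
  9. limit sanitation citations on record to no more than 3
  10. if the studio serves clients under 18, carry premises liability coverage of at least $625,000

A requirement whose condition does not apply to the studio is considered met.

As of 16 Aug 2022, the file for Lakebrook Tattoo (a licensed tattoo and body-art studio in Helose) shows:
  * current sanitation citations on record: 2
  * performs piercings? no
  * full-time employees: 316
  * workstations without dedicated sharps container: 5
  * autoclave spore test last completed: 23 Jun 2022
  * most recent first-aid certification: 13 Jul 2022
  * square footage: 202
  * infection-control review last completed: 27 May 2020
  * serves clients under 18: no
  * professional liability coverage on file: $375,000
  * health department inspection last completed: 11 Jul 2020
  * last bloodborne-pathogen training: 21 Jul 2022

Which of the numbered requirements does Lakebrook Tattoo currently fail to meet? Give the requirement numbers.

1, 2, 3, 4, 5

1. workstations without dedicated sharps container 5 > 2 → not met
2. professional liability coverage $375,000 < $625,000 → not met
3. infection-control review 811 days ago vs limit 730 → not met
4. health department inspection 766 days ago vs limit 540 → not met
5. first-aid certification 34 days ago vs limit 30 → not met
6. autoclave spore test 54 days ago vs limit 60 → met
7. condition 'performs piercings' does not hold → requirement n/a → met
8. bloodborne-pathogen training 26 days ago vs limit 30 → met
9. sanitation citations on record 2 ≤ 3 → met
10. condition 'serves clients under 18' does not hold → requirement n/a → met
Not met: 1, 2, 3, 4, 5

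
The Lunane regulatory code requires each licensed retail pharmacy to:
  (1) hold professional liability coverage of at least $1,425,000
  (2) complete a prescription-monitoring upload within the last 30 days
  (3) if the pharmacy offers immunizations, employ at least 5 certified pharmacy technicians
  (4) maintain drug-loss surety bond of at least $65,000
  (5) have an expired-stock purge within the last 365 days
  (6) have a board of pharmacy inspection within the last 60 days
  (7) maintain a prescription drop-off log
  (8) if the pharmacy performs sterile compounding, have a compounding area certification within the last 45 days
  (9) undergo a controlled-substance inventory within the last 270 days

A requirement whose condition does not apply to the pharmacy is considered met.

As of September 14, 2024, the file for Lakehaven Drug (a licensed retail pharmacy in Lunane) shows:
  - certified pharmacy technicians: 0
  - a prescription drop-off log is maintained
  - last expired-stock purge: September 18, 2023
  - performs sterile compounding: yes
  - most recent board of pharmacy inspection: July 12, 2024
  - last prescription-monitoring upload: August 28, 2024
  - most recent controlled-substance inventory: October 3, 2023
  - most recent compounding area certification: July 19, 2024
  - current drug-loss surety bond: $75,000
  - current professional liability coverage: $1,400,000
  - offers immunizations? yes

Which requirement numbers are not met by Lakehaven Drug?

1. professional liability coverage $1,400,000 < $1,425,000 → not met
2. prescription-monitoring upload 17 days ago vs limit 30 → met
3. condition 'offers immunizations' holds; certified pharmacy technicians 0 < 5 → not met
4. drug-loss surety bond $75,000 ≥ $65,000 → met
5. expired-stock purge 362 days ago vs limit 365 → met
6. board of pharmacy inspection 64 days ago vs limit 60 → not met
7. prescription drop-off log present → met
8. condition 'performs sterile compounding' holds; compounding area certification 57 days ago vs limit 45 → not met
9. controlled-substance inventory 347 days ago vs limit 270 → not met
Not met: 1, 3, 6, 8, 9

1, 3, 6, 8, 9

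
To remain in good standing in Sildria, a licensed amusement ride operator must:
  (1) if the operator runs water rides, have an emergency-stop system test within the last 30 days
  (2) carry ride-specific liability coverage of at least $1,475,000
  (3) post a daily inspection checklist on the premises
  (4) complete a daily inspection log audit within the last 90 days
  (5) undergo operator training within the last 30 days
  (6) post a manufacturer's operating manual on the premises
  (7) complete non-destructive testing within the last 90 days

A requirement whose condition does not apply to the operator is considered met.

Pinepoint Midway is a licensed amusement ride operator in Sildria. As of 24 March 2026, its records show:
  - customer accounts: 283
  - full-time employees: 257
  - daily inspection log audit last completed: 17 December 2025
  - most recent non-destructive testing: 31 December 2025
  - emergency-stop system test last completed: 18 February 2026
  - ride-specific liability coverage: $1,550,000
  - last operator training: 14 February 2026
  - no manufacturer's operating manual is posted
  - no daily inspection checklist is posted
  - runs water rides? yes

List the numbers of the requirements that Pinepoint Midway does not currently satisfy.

1. condition 'runs water rides' holds; emergency-stop system test 34 days ago vs limit 30 → not met
2. ride-specific liability coverage $1,550,000 ≥ $1,475,000 → met
3. daily inspection checklist absent → not met
4. daily inspection log audit 97 days ago vs limit 90 → not met
5. operator training 38 days ago vs limit 30 → not met
6. manufacturer's operating manual absent → not met
7. non-destructive testing 83 days ago vs limit 90 → met
Not met: 1, 3, 4, 5, 6

1, 3, 4, 5, 6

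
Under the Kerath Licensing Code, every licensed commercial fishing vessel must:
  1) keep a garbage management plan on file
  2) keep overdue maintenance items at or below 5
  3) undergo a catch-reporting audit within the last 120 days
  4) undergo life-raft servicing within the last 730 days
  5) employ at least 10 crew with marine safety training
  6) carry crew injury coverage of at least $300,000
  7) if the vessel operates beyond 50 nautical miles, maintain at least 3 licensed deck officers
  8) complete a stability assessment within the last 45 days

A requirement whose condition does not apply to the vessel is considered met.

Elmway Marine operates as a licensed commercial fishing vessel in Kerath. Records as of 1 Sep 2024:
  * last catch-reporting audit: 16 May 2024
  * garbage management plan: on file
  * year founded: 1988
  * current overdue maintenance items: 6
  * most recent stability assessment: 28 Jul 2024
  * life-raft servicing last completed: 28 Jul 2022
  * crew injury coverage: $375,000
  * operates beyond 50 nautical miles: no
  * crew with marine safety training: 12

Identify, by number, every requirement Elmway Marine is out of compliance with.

2, 4

1. garbage management plan present → met
2. overdue maintenance items 6 > 5 → not met
3. catch-reporting audit 108 days ago vs limit 120 → met
4. life-raft servicing 766 days ago vs limit 730 → not met
5. crew with marine safety training 12 ≥ 10 → met
6. crew injury coverage $375,000 ≥ $300,000 → met
7. condition 'operates beyond 50 nautical miles' does not hold → requirement n/a → met
8. stability assessment 35 days ago vs limit 45 → met
Not met: 2, 4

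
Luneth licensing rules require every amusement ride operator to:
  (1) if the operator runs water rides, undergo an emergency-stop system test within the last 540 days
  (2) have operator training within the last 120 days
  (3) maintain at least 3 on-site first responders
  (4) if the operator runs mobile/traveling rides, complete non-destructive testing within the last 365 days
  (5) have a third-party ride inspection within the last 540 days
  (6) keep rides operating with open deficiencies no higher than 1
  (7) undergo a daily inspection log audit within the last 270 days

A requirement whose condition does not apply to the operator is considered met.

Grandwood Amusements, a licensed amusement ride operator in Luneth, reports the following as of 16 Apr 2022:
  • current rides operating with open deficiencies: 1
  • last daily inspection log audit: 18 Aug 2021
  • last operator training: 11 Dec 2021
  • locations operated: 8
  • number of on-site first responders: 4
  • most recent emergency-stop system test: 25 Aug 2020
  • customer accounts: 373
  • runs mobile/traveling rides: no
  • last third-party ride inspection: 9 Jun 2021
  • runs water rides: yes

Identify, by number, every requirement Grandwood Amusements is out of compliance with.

1, 2

1. condition 'runs water rides' holds; emergency-stop system test 599 days ago vs limit 540 → not met
2. operator training 126 days ago vs limit 120 → not met
3. on-site first responders 4 ≥ 3 → met
4. condition 'runs mobile/traveling rides' does not hold → requirement n/a → met
5. third-party ride inspection 311 days ago vs limit 540 → met
6. rides operating with open deficiencies 1 ≤ 1 → met
7. daily inspection log audit 241 days ago vs limit 270 → met
Not met: 1, 2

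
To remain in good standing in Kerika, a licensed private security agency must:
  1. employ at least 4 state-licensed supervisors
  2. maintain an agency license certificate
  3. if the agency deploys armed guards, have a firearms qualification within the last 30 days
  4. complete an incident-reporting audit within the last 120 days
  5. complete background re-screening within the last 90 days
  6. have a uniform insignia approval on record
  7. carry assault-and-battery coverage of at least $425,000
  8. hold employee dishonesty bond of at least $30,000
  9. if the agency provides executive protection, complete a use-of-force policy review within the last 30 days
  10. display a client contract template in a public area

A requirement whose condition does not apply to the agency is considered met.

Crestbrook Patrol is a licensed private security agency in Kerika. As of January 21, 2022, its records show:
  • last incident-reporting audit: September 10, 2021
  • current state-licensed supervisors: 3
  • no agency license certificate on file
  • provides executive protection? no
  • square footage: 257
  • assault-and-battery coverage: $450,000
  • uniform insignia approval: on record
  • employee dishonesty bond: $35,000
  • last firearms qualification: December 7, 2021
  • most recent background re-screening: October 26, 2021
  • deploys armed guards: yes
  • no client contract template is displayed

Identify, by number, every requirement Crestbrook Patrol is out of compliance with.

1. state-licensed supervisors 3 < 4 → not met
2. agency license certificate absent → not met
3. condition 'deploys armed guards' holds; firearms qualification 45 days ago vs limit 30 → not met
4. incident-reporting audit 133 days ago vs limit 120 → not met
5. background re-screening 87 days ago vs limit 90 → met
6. uniform insignia approval present → met
7. assault-and-battery coverage $450,000 ≥ $425,000 → met
8. employee dishonesty bond $35,000 ≥ $30,000 → met
9. condition 'provides executive protection' does not hold → requirement n/a → met
10. client contract template absent → not met
Not met: 1, 2, 3, 4, 10

1, 2, 3, 4, 10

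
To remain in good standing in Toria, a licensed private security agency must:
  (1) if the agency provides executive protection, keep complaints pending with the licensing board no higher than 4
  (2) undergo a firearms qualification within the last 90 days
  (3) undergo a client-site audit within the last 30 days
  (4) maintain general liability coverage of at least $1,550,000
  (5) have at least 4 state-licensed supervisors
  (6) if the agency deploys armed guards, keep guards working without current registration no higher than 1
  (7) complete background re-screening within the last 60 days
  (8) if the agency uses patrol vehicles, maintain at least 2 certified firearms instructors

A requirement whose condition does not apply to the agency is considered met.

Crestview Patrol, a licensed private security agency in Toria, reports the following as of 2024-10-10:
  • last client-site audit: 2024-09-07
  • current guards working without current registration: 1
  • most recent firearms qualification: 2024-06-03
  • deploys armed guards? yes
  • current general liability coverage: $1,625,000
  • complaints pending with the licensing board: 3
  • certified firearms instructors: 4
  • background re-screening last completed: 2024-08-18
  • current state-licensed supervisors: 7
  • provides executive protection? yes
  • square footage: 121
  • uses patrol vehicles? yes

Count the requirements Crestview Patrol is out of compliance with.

2

1. condition 'provides executive protection' holds; complaints pending with the licensing board 3 ≤ 4 → met
2. firearms qualification 129 days ago vs limit 90 → not met
3. client-site audit 33 days ago vs limit 30 → not met
4. general liability coverage $1,625,000 ≥ $1,550,000 → met
5. state-licensed supervisors 7 ≥ 4 → met
6. condition 'deploys armed guards' holds; guards working without current registration 1 ≤ 1 → met
7. background re-screening 53 days ago vs limit 60 → met
8. condition 'uses patrol vehicles' holds; certified firearms instructors 4 ≥ 2 → met
Not met: 2 of 8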